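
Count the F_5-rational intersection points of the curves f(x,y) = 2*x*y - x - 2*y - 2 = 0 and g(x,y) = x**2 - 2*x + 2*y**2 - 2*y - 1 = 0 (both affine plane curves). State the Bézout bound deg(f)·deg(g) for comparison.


Common zeros: ∅; count = 0; Bézout bound = 4.

deg(f) = 2, deg(g) = 2, so Bézout bound = 4.
Scan x ∈ F_5. For each x, list the y ∈ F_5 with f(x, y) ≡ 0 and those with g(x, y) ≡ 0 (mod 5); the common zeros in that column are the intersection.
  x = 0: f ≡ 0 at y ∈ {4}; g ≡ 0 at y ∈ ∅; common: ∅.
  x = 1: f ≡ 0 at y ∈ ∅; g ≡ 0 at y ∈ {3}; common: ∅.
  x = 2: f ≡ 0 at y ∈ {2}; g ≡ 0 at y ∈ ∅; common: ∅.
  x = 3: f ≡ 0 at y ∈ {0}; g ≡ 0 at y ∈ ∅; common: ∅.
  x = 4: f ≡ 0 at y ∈ {1}; g ≡ 0 at y ∈ ∅; common: ∅.
Collecting: common zeros = ∅, so the count is 0.
Comparison with the Bézout bound: 0 ≤ 4 = deg(f)·deg(g), as expected for curves with no common component (the affine F_5-count falls short of the bound because intersections may lie at infinity, over extension fields, or carry multiplicity).


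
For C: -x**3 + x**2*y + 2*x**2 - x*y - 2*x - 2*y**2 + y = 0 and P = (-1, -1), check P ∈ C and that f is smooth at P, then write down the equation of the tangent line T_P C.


Tangent line at P: -6*x + 7*y + 1 = 0.

Step 1: f(-1, -1) = 0, so P lies on C.
Step 2: partial derivatives
  f_x(x, y) = -3*x**2 + 2*x*y + 4*x - y - 2, f_y(x, y) = x**2 - x - 4*y + 1.
  f_x(P) = -6, f_y(P) = 7 (gradient nonzero, so P is smooth).
Step 3: tangent line at P: -6·(x − -1) + 7·(y − -1) = 0.
Expanding: -6*x + 7*y + 1 = 0.


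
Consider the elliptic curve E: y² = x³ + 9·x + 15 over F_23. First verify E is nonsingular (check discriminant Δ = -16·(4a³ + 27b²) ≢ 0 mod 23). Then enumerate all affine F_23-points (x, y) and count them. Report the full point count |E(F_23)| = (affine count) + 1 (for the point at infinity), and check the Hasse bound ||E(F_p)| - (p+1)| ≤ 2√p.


Affine points = {(1, 5), (1, 18), (2, 8), (2, 15), (3, 0), (4, 0), (5, 1), (5, 22), (6, 3), (6, 20), (8, 1), (8, 22), (10, 1), (10, 22), (13, 11), (13, 12), (15, 11), (15, 12), (16, 0), (18, 11), (18, 12), (21, 9), (21, 14)}; affine count = 23; |E(F_23)| = 24.

Discriminant check: Δ ∝ 4a³ + 27b² = 4·9³ + 27·15² = 4·729 + 27·225 ≡ 21 (mod 23). Nonzero ⇒ E is nonsingular.
For each x ∈ F_23, compute rhs = x³ + 9·x + 15 mod 23, then count y ∈ F_23 with y² ≡ rhs.
  x = 0: rhs = 15, matching y values: none (0 points).
  x = 1: rhs = 2, matching y values: 5, 18 (2 points).
  x = 2: rhs = 18, matching y values: 8, 15 (2 points).
  x = 3: rhs = 0, matching y values: 0 (1 points).
  x = 4: rhs = 0, matching y values: 0 (1 points).
  x = 5: rhs = 1, matching y values: 1, 22 (2 points).
  x = 6: rhs = 9, matching y values: 3, 20 (2 points).
  x = 7: rhs = 7, matching y values: none (0 points).
  x = 8: rhs = 1, matching y values: 1, 22 (2 points).
  x = 9: rhs = 20, matching y values: none (0 points).
  x = 10: rhs = 1, matching y values: 1, 22 (2 points).
  x = 11: rhs = 19, matching y values: none (0 points).
  x = 12: rhs = 11, matching y values: none (0 points).
  x = 13: rhs = 6, matching y values: 11, 12 (2 points).
  x = 14: rhs = 10, matching y values: none (0 points).
  x = 15: rhs = 6, matching y values: 11, 12 (2 points).
  x = 16: rhs = 0, matching y values: 0 (1 points).
  x = 17: rhs = 21, matching y values: none (0 points).
  x = 18: rhs = 6, matching y values: 11, 12 (2 points).
  x = 19: rhs = 7, matching y values: none (0 points).
  x = 20: rhs = 7, matching y values: none (0 points).
  x = 21: rhs = 12, matching y values: 9, 14 (2 points).
  x = 22: rhs = 5, matching y values: none (0 points).
Total affine count: 23.
Full point count |E(F_23)| = 23 + 1 = 24.
Hasse bound: |24 − (23+1)| = |0| = 0 ≤ 2√23 ≈ 9.5917 ✓.


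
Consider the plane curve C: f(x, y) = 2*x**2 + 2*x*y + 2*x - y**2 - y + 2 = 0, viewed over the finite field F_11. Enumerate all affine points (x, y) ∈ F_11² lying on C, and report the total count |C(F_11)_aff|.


Affine F_11-points: {(0, 1), (0, 9), (1, 3), (1, 9), (6, 3), (6, 8), (7, 5), (7, 8), (9, 1), (9, 5)}; count = 10.

For each of the 121 pairs (x, y) ∈ F_11², evaluate f(x, y) mod 11. Record the zeros.
  x = 0: [0↦2, 1↦0, 2↦7, 3↦1, 4↦4, 5↦5, 6↦4, 7↦1, 8↦7, 9↦0, 10↦2]  zeros at y ∈ {1, 9}
  x = 1: [0↦6, 1↦6, 2↦4, 3↦0, 4↦5, 5↦8, 6↦9, 7↦8, 8↦5, 9↦0, 10↦4]  zeros at y ∈ {3, 9}
  x = 2: [0↦3, 1↦5, 2↦5, 3↦3, 4↦10, 5↦4, 6↦7, 7↦8, 8↦7, 9↦4, 10↦10]  zeros at y ∈ ∅
  x = 3: [0↦4, 1↦8, 2↦10, 3↦10, 4↦8, 5↦4, 6↦9, 7↦1, 8↦2, 9↦1, 10↦9]  zeros at y ∈ ∅
  x = 4: [0↦9, 1↦4, 2↦8, 3↦10, 4↦10, 5↦8, 6↦4, 7↦9, 8↦1, 9↦2, 10↦1]  zeros at y ∈ ∅
  x = 5: [0↦7, 1↦4, 2↦10, 3↦3, 4↦5, 5↦5, 6↦3, 7↦10, 8↦4, 9↦7, 10↦8]  zeros at y ∈ ∅
  x = 6: [0↦9, 1↦8, 2↦5, 3↦0, 4↦4, 5↦6, 6↦6, 7↦4, 8↦0, 9↦5, 10↦8]  zeros at y ∈ {3, 8}
  x = 7: [0↦4, 1↦5, 2↦4, 3↦1, 4↦7, 5↦0, 6↦2, 7↦2, 8↦0, 9↦7, 10↦1]  zeros at y ∈ {5, 8}
  x = 8: [0↦3, 1↦6, 2↦7, 3↦6, 4↦3, 5↦9, 6↦2, 7↦4, 8↦4, 9↦2, 10↦9]  zeros at y ∈ ∅
  x = 9: [0↦6, 1↦0, 2↦3, 3↦4, 4↦3, 5↦0, 6↦6, 7↦10, 8↦1, 9↦1, 10↦10]  zeros at y ∈ {1, 5}
  x = 10: [0↦2, 1↦9, 2↦3, 3↦6, 4↦7, 5↦6, 6↦3, 7↦9, 8↦2, 9↦4, 10↦4]  zeros at y ∈ ∅
Collecting zeros: affine points = {(0, 1), (0, 9), (1, 3), (1, 9), (6, 3), (6, 8), (7, 5), (7, 8), (9, 1), (9, 5)}.
Total count |C(F_11)_aff| = 10.


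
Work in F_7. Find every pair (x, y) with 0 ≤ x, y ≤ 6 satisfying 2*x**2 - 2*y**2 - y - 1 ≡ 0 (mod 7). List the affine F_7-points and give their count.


Affine F_7-points: {(0, 5), (1, 4), (1, 6), (2, 0), (2, 3), (3, 1), (3, 2), (4, 1), (4, 2), (5, 0), (5, 3), (6, 4), (6, 6)}; count = 13.

For each of the 49 pairs (x, y) ∈ F_7², evaluate f(x, y) mod 7. Record the zeros.
  x = 0: [0↦6, 1↦3, 2↦3, 3↦6, 4↦5, 5↦0, 6↦5]  zeros at y ∈ {5}
  x = 1: [0↦1, 1↦5, 2↦5, 3↦1, 4↦0, 5↦2, 6↦0]  zeros at y ∈ {4, 6}
  x = 2: [0↦0, 1↦4, 2↦4, 3↦0, 4↦6, 5↦1, 6↦6]  zeros at y ∈ {0, 3}
  x = 3: [0↦3, 1↦0, 2↦0, 3↦3, 4↦2, 5↦4, 6↦2]  zeros at y ∈ {1, 2}
  x = 4: [0↦3, 1↦0, 2↦0, 3↦3, 4↦2, 5↦4, 6↦2]  zeros at y ∈ {1, 2}
  x = 5: [0↦0, 1↦4, 2↦4, 3↦0, 4↦6, 5↦1, 6↦6]  zeros at y ∈ {0, 3}
  x = 6: [0↦1, 1↦5, 2↦5, 3↦1, 4↦0, 5↦2, 6↦0]  zeros at y ∈ {4, 6}
Collecting zeros: affine points = {(0, 5), (1, 4), (1, 6), (2, 0), (2, 3), (3, 1), (3, 2), (4, 1), (4, 2), (5, 0), (5, 3), (6, 4), (6, 6)}.
Total count |C(F_7)_aff| = 13.


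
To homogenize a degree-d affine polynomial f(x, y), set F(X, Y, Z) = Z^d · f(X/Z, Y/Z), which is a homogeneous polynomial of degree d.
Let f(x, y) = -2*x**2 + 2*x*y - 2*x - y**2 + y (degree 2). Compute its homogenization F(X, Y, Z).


F(X, Y, Z) = -2*X**2 + 2*X*Y - 2*X*Z - Y**2 + Y*Z

deg(f) = 2.
Substitute x = X/Z, y = Y/Z into f, then multiply by Z^2.
  monomial -2·x^2·y^0 ↦ -2·X^2·Y^0·Z^0.
  monomial 2·x^1·y^1 ↦ 2·X^1·Y^1·Z^0.
  monomial -2·x^1·y^0 ↦ -2·X^1·Y^0·Z^1.
  monomial -1·x^0·y^2 ↦ -1·X^0·Y^2·Z^0.
  monomial 1·x^0·y^1 ↦ 1·X^0·Y^1·Z^1.
Collecting: F(X, Y, Z) = -2*X**2 + 2*X*Y - 2*X*Z - Y**2 + Y*Z.


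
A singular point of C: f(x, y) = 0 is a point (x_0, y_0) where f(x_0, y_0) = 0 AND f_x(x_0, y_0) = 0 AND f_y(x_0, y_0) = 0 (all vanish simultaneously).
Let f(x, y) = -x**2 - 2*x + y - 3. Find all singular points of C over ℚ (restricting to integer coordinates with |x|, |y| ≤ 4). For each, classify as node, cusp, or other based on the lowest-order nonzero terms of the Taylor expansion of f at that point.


No singular points in the scanned grid; C is smooth there.

Compute partial derivatives:
  f_x = -2*x - 2.
  f_y = 1.
f_y = 1 is a nonzero constant, so f_y never vanishes: no point (x, y) can satisfy f = f_x = f_y = 0. In particular no (x, y) ∈ {−4, ..., 4}² is singular; the curve is smooth.


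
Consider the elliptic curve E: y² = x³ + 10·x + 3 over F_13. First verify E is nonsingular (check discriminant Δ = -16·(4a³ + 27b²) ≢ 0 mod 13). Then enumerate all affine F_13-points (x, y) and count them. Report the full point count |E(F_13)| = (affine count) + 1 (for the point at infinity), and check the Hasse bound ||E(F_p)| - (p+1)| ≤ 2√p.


Affine points = {(0, 4), (0, 9), (1, 1), (1, 12), (4, 4), (4, 9), (5, 3), (5, 10), (7, 0), (8, 6), (8, 7), (9, 4), (9, 9), (11, 1), (11, 12)}; affine count = 15; |E(F_13)| = 16.

Discriminant check: Δ ∝ 4a³ + 27b² = 4·10³ + 27·3² = 4·1000 + 27·9 ≡ 5 (mod 13). Nonzero ⇒ E is nonsingular.
For each x ∈ F_13, compute rhs = x³ + 10·x + 3 mod 13, then count y ∈ F_13 with y² ≡ rhs.
  x = 0: rhs = 3, matching y values: 4, 9 (2 points).
  x = 1: rhs = 1, matching y values: 1, 12 (2 points).
  x = 2: rhs = 5, matching y values: none (0 points).
  x = 3: rhs = 8, matching y values: none (0 points).
  x = 4: rhs = 3, matching y values: 4, 9 (2 points).
  x = 5: rhs = 9, matching y values: 3, 10 (2 points).
  x = 6: rhs = 6, matching y values: none (0 points).
  x = 7: rhs = 0, matching y values: 0 (1 points).
  x = 8: rhs = 10, matching y values: 6, 7 (2 points).
  x = 9: rhs = 3, matching y values: 4, 9 (2 points).
  x = 10: rhs = 11, matching y values: none (0 points).
  x = 11: rhs = 1, matching y values: 1, 12 (2 points).
  x = 12: rhs = 5, matching y values: none (0 points).
Total affine count: 15.
Full point count |E(F_13)| = 15 + 1 = 16.
Hasse bound: |16 − (13+1)| = |2| = 2 ≤ 2√13 ≈ 7.2111 ✓.


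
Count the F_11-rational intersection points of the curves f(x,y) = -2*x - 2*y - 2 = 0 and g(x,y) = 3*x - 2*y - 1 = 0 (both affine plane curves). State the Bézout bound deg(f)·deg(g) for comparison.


Common zeros: {(2, 8)}; count = 1; Bézout bound = 1.

deg(f) = 1, deg(g) = 1, so Bézout bound = 1.
Scan x ∈ F_11. For each x, list the y ∈ F_11 with f(x, y) ≡ 0 and those with g(x, y) ≡ 0 (mod 11); the common zeros in that column are the intersection.
  x = 0: f ≡ 0 at y ∈ {10}; g ≡ 0 at y ∈ {5}; common: ∅.
  x = 1: f ≡ 0 at y ∈ {9}; g ≡ 0 at y ∈ {1}; common: ∅.
  x = 2: f ≡ 0 at y ∈ {8}; g ≡ 0 at y ∈ {8}; common: {8}.
  x = 3: f ≡ 0 at y ∈ {7}; g ≡ 0 at y ∈ {4}; common: ∅.
  x = 4: f ≡ 0 at y ∈ {6}; g ≡ 0 at y ∈ {0}; common: ∅.
  x = 5: f ≡ 0 at y ∈ {5}; g ≡ 0 at y ∈ {7}; common: ∅.
  x = 6: f ≡ 0 at y ∈ {4}; g ≡ 0 at y ∈ {3}; common: ∅.
  x = 7: f ≡ 0 at y ∈ {3}; g ≡ 0 at y ∈ {10}; common: ∅.
  x = 8: f ≡ 0 at y ∈ {2}; g ≡ 0 at y ∈ {6}; common: ∅.
  x = 9: f ≡ 0 at y ∈ {1}; g ≡ 0 at y ∈ {2}; common: ∅.
  x = 10: f ≡ 0 at y ∈ {0}; g ≡ 0 at y ∈ {9}; common: ∅.
Collecting: common zeros = {(2, 8)}, so the count is 1.
Comparison with the Bézout bound: 1 ≤ 1 = deg(f)·deg(g), as expected for curves with no common component (the bound is attained).


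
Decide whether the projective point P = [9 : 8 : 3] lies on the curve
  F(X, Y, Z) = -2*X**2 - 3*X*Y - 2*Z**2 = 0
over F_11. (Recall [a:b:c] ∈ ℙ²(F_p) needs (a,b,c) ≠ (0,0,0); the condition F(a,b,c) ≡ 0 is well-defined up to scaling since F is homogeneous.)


F(9,8,3) ≡ 0 (mod 11); P is on the curve.

Evaluate F(9, 8, 3) term-by-term (mod 11).
  -2*X**2 ↦ -2·81·1·1 = -162
  -3*X*Y ↦ -3·9·8·1 = -216
  -2*Z**2 ↦ -2·1·1·9 = -18
Sum: F(9, 8, 3) = (-162) + (-216) + (-18) = -396.
Reducing mod 11: -396 ≡ 0 (mod 11).
Since F(a, b, c) ≡ 0 (mod 11), P lies on the curve.


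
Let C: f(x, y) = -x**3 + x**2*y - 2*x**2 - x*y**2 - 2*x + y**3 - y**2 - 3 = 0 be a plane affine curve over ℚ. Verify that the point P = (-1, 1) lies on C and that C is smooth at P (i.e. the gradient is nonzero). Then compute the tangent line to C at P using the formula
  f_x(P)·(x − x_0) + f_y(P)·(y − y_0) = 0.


Tangent line at P: -4*x + 4*y - 8 = 0.

Step 1: f(-1, 1) = 0, so P lies on C.
Step 2: partial derivatives
  f_x(x, y) = -3*x**2 + 2*x*y - 4*x - y**2 - 2, f_y(x, y) = x**2 - 2*x*y + 3*y**2 - 2*y.
  f_x(P) = -4, f_y(P) = 4 (gradient nonzero, so P is smooth).
Step 3: tangent line at P: -4·(x − -1) + 4·(y − 1) = 0.
Expanding: -4*x + 4*y - 8 = 0.


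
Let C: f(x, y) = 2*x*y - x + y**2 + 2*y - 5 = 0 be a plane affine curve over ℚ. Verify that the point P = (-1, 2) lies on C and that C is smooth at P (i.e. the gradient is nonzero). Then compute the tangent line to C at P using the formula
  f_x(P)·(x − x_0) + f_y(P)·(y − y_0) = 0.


Tangent line at P: 3*x + 4*y - 5 = 0.

Step 1: f(-1, 2) = 0, so P lies on C.
Step 2: partial derivatives
  f_x(x, y) = 2*y - 1, f_y(x, y) = 2*x + 2*y + 2.
  f_x(P) = 3, f_y(P) = 4 (gradient nonzero, so P is smooth).
Step 3: tangent line at P: 3·(x − -1) + 4·(y − 2) = 0.
Expanding: 3*x + 4*y - 5 = 0.


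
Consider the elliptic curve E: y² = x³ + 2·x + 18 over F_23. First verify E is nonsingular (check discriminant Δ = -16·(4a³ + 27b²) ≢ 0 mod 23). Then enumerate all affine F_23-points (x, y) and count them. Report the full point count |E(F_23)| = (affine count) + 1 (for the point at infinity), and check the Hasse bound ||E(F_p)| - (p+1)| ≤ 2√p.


Affine points = {(0, 8), (0, 15), (6, 4), (6, 19), (9, 11), (9, 12), (10, 7), (10, 16), (16, 11), (16, 12), (20, 10), (20, 13), (21, 11), (21, 12)}; affine count = 14; |E(F_23)| = 15.

Discriminant check: Δ ∝ 4a³ + 27b² = 4·2³ + 27·18² = 4·8 + 27·324 ≡ 17 (mod 23). Nonzero ⇒ E is nonsingular.
For each x ∈ F_23, compute rhs = x³ + 2·x + 18 mod 23, then count y ∈ F_23 with y² ≡ rhs.
  x = 0: rhs = 18, matching y values: 8, 15 (2 points).
  x = 1: rhs = 21, matching y values: none (0 points).
  x = 2: rhs = 7, matching y values: none (0 points).
  x = 3: rhs = 5, matching y values: none (0 points).
  x = 4: rhs = 21, matching y values: none (0 points).
  x = 5: rhs = 15, matching y values: none (0 points).
  x = 6: rhs = 16, matching y values: 4, 19 (2 points).
  x = 7: rhs = 7, matching y values: none (0 points).
  x = 8: rhs = 17, matching y values: none (0 points).
  x = 9: rhs = 6, matching y values: 11, 12 (2 points).
  x = 10: rhs = 3, matching y values: 7, 16 (2 points).
  x = 11: rhs = 14, matching y values: none (0 points).
  x = 12: rhs = 22, matching y values: none (0 points).
  x = 13: rhs = 10, matching y values: none (0 points).
  x = 14: rhs = 7, matching y values: none (0 points).
  x = 15: rhs = 19, matching y values: none (0 points).
  x = 16: rhs = 6, matching y values: 11, 12 (2 points).
  x = 17: rhs = 20, matching y values: none (0 points).
  x = 18: rhs = 21, matching y values: none (0 points).
  x = 19: rhs = 15, matching y values: none (0 points).
  x = 20: rhs = 8, matching y values: 10, 13 (2 points).
  x = 21: rhs = 6, matching y values: 11, 12 (2 points).
  x = 22: rhs = 15, matching y values: none (0 points).
Total affine count: 14.
Full point count |E(F_23)| = 14 + 1 = 15.
Hasse bound: |15 − (23+1)| = |-9| = 9 ≤ 2√23 ≈ 9.5917 ✓.


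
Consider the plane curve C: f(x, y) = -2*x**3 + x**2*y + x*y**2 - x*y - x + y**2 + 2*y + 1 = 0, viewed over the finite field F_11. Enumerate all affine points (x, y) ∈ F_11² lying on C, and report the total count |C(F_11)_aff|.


Affine F_11-points: {(0, 10), (1, 3), (1, 7), (2, 3), (3, 1), (3, 8), (4, 3), (6, 9), (6, 10), (7, 2), (7, 9), (8, 9), (10, 10)}; count = 13.

For each of the 121 pairs (x, y) ∈ F_11², evaluate f(x, y) mod 11. Record the zeros.
  x = 0: [0↦1, 1↦4, 2↦9, 3↦5, 4↦3, 5↦3, 6↦5, 7↦9, 8↦4, 9↦1, 10↦0]  zeros at y ∈ {10}
  x = 1: [0↦9, 1↦2, 2↦10, 3↦0, 4↦5, 5↦3, 6↦5, 7↦0, 8↦10, 9↦2, 10↦9]  zeros at y ∈ {3, 7}
  x = 2: [0↦5, 1↦1, 2↦3, 3↦0, 4↦3, 5↦1, 6↦5, 7↦4, 8↦9, 9↦9, 10↦4]  zeros at y ∈ {3}
  x = 3: [0↦10, 1↦0, 2↦9, 3↦4, 4↦7, 5↦7, 6↦4, 7↦9, 8↦0, 9↦10, 10↦6]  zeros at y ∈ {1, 8}
  x = 4: [0↦1, 1↦9, 2↦5, 3↦0, 4↦5, 5↦9, 6↦1, 7↦3, 8↦4, 9↦4, 10↦3]  zeros at y ∈ {3}
  x = 5: [0↦10, 1↦5, 2↦1, 3↦9, 4↦7, 5↦6, 6↦6, 7↦7, 8↦9, 9↦1, 10↦5]  zeros at y ∈ ∅
  x = 6: [0↦3, 1↦9, 2↦7, 3↦8, 4↦1, 5↦8, 6↦7, 7↦9, 8↦3, 9↦0, 10↦0]  zeros at y ∈ {9, 10}
  x = 7: [0↦1, 1↦9, 2↦0, 3↦7, 4↦8, 5↦3, 6↦3, 7↦8, 8↦7, 9↦0, 10↦9]  zeros at y ∈ {2, 9}
  x = 8: [0↦3, 1↦4, 2↦1, 3↦5, 4↦5, 5↦1, 6↦4, 7↦3, 8↦9, 9↦0, 10↦9]  zeros at y ∈ {9}
  x = 9: [0↦8, 1↦4, 2↦9, 3↦1, 4↦2, 5↦1, 6↦9, 7↦4, 8↦8, 9↦10, 10↦10]  zeros at y ∈ ∅
  x = 10: [0↦4, 1↦8, 2↦1, 3↦5, 4↦9, 5↦2, 6↦6, 7↦10, 8↦3, 9↦7, 10↦0]  zeros at y ∈ {10}
Collecting zeros: affine points = {(0, 10), (1, 3), (1, 7), (2, 3), (3, 1), (3, 8), (4, 3), (6, 9), (6, 10), (7, 2), (7, 9), (8, 9), (10, 10)}.
Total count |C(F_11)_aff| = 13.


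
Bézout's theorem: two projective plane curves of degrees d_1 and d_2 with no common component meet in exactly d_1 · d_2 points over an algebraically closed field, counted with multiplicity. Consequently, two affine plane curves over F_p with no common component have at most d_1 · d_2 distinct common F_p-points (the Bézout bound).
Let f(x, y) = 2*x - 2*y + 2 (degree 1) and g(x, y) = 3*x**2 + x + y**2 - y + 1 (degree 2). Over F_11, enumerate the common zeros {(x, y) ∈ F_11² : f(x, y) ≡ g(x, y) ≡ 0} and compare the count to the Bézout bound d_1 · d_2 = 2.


Common zeros: ∅; count = 0; Bézout bound = 2.

deg(f) = 1, deg(g) = 2, so Bézout bound = 2.
Scan x ∈ F_11. For each x, list the y ∈ F_11 with f(x, y) ≡ 0 and those with g(x, y) ≡ 0 (mod 11); the common zeros in that column are the intersection.
  x = 0: f ≡ 0 at y ∈ {1}; g ≡ 0 at y ∈ ∅; common: ∅.
  x = 1: f ≡ 0 at y ∈ {2}; g ≡ 0 at y ∈ {3, 9}; common: ∅.
  x = 2: f ≡ 0 at y ∈ {3}; g ≡ 0 at y ∈ ∅; common: ∅.
  x = 3: f ≡ 0 at y ∈ {4}; g ≡ 0 at y ∈ {2, 10}; common: ∅.
  x = 4: f ≡ 0 at y ∈ {5}; g ≡ 0 at y ∈ {2, 10}; common: ∅.
  x = 5: f ≡ 0 at y ∈ {6}; g ≡ 0 at y ∈ ∅; common: ∅.
  x = 6: f ≡ 0 at y ∈ {7}; g ≡ 0 at y ∈ {3, 9}; common: ∅.
  x = 7: f ≡ 0 at y ∈ {8}; g ≡ 0 at y ∈ ∅; common: ∅.
  x = 8: f ≡ 0 at y ∈ {9}; g ≡ 0 at y ∈ {6}; common: ∅.
  x = 9: f ≡ 0 at y ∈ {10}; g ≡ 0 at y ∈ {0, 1}; common: ∅.
  x = 10: f ≡ 0 at y ∈ {0}; g ≡ 0 at y ∈ {6}; common: ∅.
Collecting: common zeros = ∅, so the count is 0.
Comparison with the Bézout bound: 0 ≤ 2 = deg(f)·deg(g), as expected for curves with no common component (the affine F_11-count falls short of the bound because intersections may lie at infinity, over extension fields, or carry multiplicity).


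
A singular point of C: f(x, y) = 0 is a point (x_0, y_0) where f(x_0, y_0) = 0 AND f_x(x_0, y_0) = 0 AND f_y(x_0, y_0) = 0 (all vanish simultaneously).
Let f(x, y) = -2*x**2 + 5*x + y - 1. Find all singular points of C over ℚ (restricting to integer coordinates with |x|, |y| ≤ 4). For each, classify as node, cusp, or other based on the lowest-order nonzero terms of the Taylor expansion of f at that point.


No singular points in the scanned grid; C is smooth there.

Compute partial derivatives:
  f_x = 5 - 4*x.
  f_y = 1.
f_y = 1 is a nonzero constant, so f_y never vanishes: no point (x, y) can satisfy f = f_x = f_y = 0. In particular no (x, y) ∈ {−4, ..., 4}² is singular; the curve is smooth.


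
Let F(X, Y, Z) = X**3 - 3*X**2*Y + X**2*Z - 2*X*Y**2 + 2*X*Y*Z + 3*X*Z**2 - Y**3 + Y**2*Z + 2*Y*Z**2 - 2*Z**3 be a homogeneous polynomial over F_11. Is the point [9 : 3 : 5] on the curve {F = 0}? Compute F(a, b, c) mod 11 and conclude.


F(9,3,5) ≡ 6 (mod 11); P is NOT on the curve.

Evaluate F(9, 3, 5) term-by-term (mod 11).
  X**3 ↦ 1·729·1·1 = 729
  -3*X**2*Y ↦ -3·81·3·1 = -729
  X**2*Z ↦ 1·81·1·5 = 405
  -2*X*Y**2 ↦ -2·9·9·1 = -162
  2*X*Y*Z ↦ 2·9·3·5 = 270
  3*X*Z**2 ↦ 3·9·1·25 = 675
  -Y**3 ↦ -1·1·27·1 = -27
  Y**2*Z ↦ 1·1·9·5 = 45
  2*Y*Z**2 ↦ 2·1·3·25 = 150
  -2*Z**3 ↦ -2·1·1·125 = -250
Sum: F(9, 3, 5) = (729) + (-729) + (405) + (-162) + (270) + (675) + (-27) + (45) + (150) + (-250) = 1106.
Reducing mod 11: 1106 ≡ 6 (mod 11).
Since F(a, b, c) ≡ 6 ≠ 0 (mod 11), P does NOT lie on the curve.


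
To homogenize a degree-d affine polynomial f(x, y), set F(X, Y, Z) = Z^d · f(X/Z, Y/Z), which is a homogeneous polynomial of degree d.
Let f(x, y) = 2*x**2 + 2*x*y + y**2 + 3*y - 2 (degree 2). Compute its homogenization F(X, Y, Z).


F(X, Y, Z) = 2*X**2 + 2*X*Y + Y**2 + 3*Y*Z - 2*Z**2

deg(f) = 2.
Substitute x = X/Z, y = Y/Z into f, then multiply by Z^2.
  monomial 2·x^2·y^0 ↦ 2·X^2·Y^0·Z^0.
  monomial 2·x^1·y^1 ↦ 2·X^1·Y^1·Z^0.
  monomial 1·x^0·y^2 ↦ 1·X^0·Y^2·Z^0.
  monomial 3·x^0·y^1 ↦ 3·X^0·Y^1·Z^1.
  monomial -2·x^0·y^0 ↦ -2·X^0·Y^0·Z^2.
Collecting: F(X, Y, Z) = 2*X**2 + 2*X*Y + Y**2 + 3*Y*Z - 2*Z**2.


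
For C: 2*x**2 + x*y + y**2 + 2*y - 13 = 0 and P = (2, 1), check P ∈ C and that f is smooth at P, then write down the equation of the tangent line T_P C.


Tangent line at P: 9*x + 6*y - 24 = 0.

Step 1: f(2, 1) = 0, so P lies on C.
Step 2: partial derivatives
  f_x(x, y) = 4*x + y, f_y(x, y) = x + 2*y + 2.
  f_x(P) = 9, f_y(P) = 6 (gradient nonzero, so P is smooth).
Step 3: tangent line at P: 9·(x − 2) + 6·(y − 1) = 0.
Expanding: 9*x + 6*y - 24 = 0.


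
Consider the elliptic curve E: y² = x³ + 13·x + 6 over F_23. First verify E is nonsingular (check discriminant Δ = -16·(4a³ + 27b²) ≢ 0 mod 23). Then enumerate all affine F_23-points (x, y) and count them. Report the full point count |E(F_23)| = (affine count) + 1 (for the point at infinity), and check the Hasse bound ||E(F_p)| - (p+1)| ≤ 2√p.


Affine points = {(0, 11), (0, 12), (3, 7), (3, 16), (5, 9), (5, 14), (6, 1), (6, 22), (7, 7), (7, 16), (8, 1), (8, 22), (9, 1), (9, 22), (10, 3), (10, 20), (11, 10), (11, 13), (12, 2), (12, 21), (13, 7), (13, 16), (16, 3), (16, 20), (18, 0), (20, 3), (20, 20), (21, 8), (21, 15)}; affine count = 29; |E(F_23)| = 30.

Discriminant check: Δ ∝ 4a³ + 27b² = 4·13³ + 27·6² = 4·2197 + 27·36 ≡ 8 (mod 23). Nonzero ⇒ E is nonsingular.
For each x ∈ F_23, compute rhs = x³ + 13·x + 6 mod 23, then count y ∈ F_23 with y² ≡ rhs.
  x = 0: rhs = 6, matching y values: 11, 12 (2 points).
  x = 1: rhs = 20, matching y values: none (0 points).
  x = 2: rhs = 17, matching y values: none (0 points).
  x = 3: rhs = 3, matching y values: 7, 16 (2 points).
  x = 4: rhs = 7, matching y values: none (0 points).
  x = 5: rhs = 12, matching y values: 9, 14 (2 points).
  x = 6: rhs = 1, matching y values: 1, 22 (2 points).
  x = 7: rhs = 3, matching y values: 7, 16 (2 points).
  x = 8: rhs = 1, matching y values: 1, 22 (2 points).
  x = 9: rhs = 1, matching y values: 1, 22 (2 points).
  x = 10: rhs = 9, matching y values: 3, 20 (2 points).
  x = 11: rhs = 8, matching y values: 10, 13 (2 points).
  x = 12: rhs = 4, matching y values: 2, 21 (2 points).
  x = 13: rhs = 3, matching y values: 7, 16 (2 points).
  x = 14: rhs = 11, matching y values: none (0 points).
  x = 15: rhs = 11, matching y values: none (0 points).
  x = 16: rhs = 9, matching y values: 3, 20 (2 points).
  x = 17: rhs = 11, matching y values: none (0 points).
  x = 18: rhs = 0, matching y values: 0 (1 points).
  x = 19: rhs = 5, matching y values: none (0 points).
  x = 20: rhs = 9, matching y values: 3, 20 (2 points).
  x = 21: rhs = 18, matching y values: 8, 15 (2 points).
  x = 22: rhs = 15, matching y values: none (0 points).
Total affine count: 29.
Full point count |E(F_23)| = 29 + 1 = 30.
Hasse bound: |30 − (23+1)| = |6| = 6 ≤ 2√23 ≈ 9.5917 ✓.


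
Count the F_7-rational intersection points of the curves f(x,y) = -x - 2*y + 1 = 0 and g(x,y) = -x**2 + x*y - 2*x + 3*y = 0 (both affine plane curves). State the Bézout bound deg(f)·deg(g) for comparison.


Common zeros: {(2, 3), (3, 6)}; count = 2; Bézout bound = 2.

deg(f) = 1, deg(g) = 2, so Bézout bound = 2.
Scan x ∈ F_7. For each x, list the y ∈ F_7 with f(x, y) ≡ 0 and those with g(x, y) ≡ 0 (mod 7); the common zeros in that column are the intersection.
  x = 0: f ≡ 0 at y ∈ {4}; g ≡ 0 at y ∈ {0}; common: ∅.
  x = 1: f ≡ 0 at y ∈ {0}; g ≡ 0 at y ∈ {6}; common: ∅.
  x = 2: f ≡ 0 at y ∈ {3}; g ≡ 0 at y ∈ {3}; common: {3}.
  x = 3: f ≡ 0 at y ∈ {6}; g ≡ 0 at y ∈ {6}; common: {6}.
  x = 4: f ≡ 0 at y ∈ {2}; g ≡ 0 at y ∈ ∅; common: ∅.
  x = 5: f ≡ 0 at y ∈ {5}; g ≡ 0 at y ∈ {0}; common: ∅.
  x = 6: f ≡ 0 at y ∈ {1}; g ≡ 0 at y ∈ {3}; common: ∅.
Collecting: common zeros = {(2, 3), (3, 6)}, so the count is 2.
Comparison with the Bézout bound: 2 ≤ 2 = deg(f)·deg(g), as expected for curves with no common component (the bound is attained).


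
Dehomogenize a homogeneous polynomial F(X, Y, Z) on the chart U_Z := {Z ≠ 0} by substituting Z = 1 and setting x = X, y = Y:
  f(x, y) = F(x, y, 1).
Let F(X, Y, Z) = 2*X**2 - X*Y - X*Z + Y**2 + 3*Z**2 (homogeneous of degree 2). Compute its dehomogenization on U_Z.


f(x, y) = 2*x**2 - x*y - x + y**2 + 3

On U_Z we set Z = 1. Each monomial c·X^i·Y^j·Z^k in F becomes c·x^i·y^j·1^k = c·x^i·y^j.
Substituting Z = 1: F(X, Y, 1) = 2*x**2 - x*y - x + y**2 + 3.
Note: deg(f) ≤ deg(F) = 2; strict inequality happens when F is divisible by Z (lost terms).


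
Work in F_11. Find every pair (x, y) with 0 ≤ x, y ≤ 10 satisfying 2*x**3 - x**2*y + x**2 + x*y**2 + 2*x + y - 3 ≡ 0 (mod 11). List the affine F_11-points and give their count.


Affine F_11-points: {(0, 3), (1, 3), (1, 8), (3, 0), (3, 10), (9, 2), (10, 4), (10, 7)}; count = 8.

For each of the 121 pairs (x, y) ∈ F_11², evaluate f(x, y) mod 11. Record the zeros.
  x = 0: [0↦8, 1↦9, 2↦10, 3↦0, 4↦1, 5↦2, 6↦3, 7↦4, 8↦5, 9↦6, 10↦7]  zeros at y ∈ {3}
  x = 1: [0↦2, 1↦3, 2↦6, 3↦0, 4↦7, 5↦5, 6↦5, 7↦7, 8↦0, 9↦6, 10↦3]  zeros at y ∈ {3, 8}
  x = 2: [0↦10, 1↦9, 2↦1, 3↦8, 4↦8, 5↦1, 6↦9, 7↦10, 8↦4, 9↦2, 10↦4]  zeros at y ∈ ∅
  x = 3: [0↦0, 1↦6, 2↦7, 3↦3, 4↦5, 5↦2, 6↦5, 7↦3, 8↦7, 9↦6, 10↦0]  zeros at y ∈ {0, 10}
  x = 4: [0↦6, 1↦6, 2↦3, 3↦8, 4↦10, 5↦9, 6↦5, 7↦9, 8↦10, 9↦8, 10↦3]  zeros at y ∈ ∅
  x = 5: [0↦7, 1↦10, 2↦1, 3↦2, 4↦2, 5↦1, 6↦10, 7↦7, 8↦3, 9↦9, 10↦3]  zeros at y ∈ ∅
  x = 6: [0↦4, 1↦8, 2↦2, 3↦8, 4↦4, 5↦1, 6↦10, 7↦9, 8↦9, 9↦10, 10↦1]  zeros at y ∈ ∅
  x = 7: [0↦9, 1↦1, 2↦7, 3↦5, 4↦6, 5↦10, 6↦6, 7↦5, 8↦7, 9↦1, 10↦9]  zeros at y ∈ ∅
  x = 8: [0↦1, 1↦1, 2↦6, 3↦5, 4↦9, 5↦7, 6↦10, 7↦7, 8↦9, 9↦5, 10↦6]  zeros at y ∈ ∅
  x = 9: [0↦3, 1↦9, 2↦0, 3↦9, 4↦3, 5↦4, 6↦1, 7↦5, 8↦5, 9↦1, 10↦4]  zeros at y ∈ {2}
  x = 10: [0↦5, 1↦4, 2↦1, 3↦7, 4↦0, 5↦2, 6↦2, 7↦0, 8↦7, 9↦1, 10↦4]  zeros at y ∈ {4, 7}
Collecting zeros: affine points = {(0, 3), (1, 3), (1, 8), (3, 0), (3, 10), (9, 2), (10, 4), (10, 7)}.
Total count |C(F_11)_aff| = 8.


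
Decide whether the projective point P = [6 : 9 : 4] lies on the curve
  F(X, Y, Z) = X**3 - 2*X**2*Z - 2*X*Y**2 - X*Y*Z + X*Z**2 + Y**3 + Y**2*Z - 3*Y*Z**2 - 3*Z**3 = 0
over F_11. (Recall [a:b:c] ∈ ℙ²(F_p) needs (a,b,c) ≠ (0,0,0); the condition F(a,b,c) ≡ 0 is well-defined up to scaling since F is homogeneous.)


F(6,9,4) ≡ 2 (mod 11); P is NOT on the curve.

Evaluate F(6, 9, 4) term-by-term (mod 11).
  X**3 ↦ 1·216·1·1 = 216
  -2*X**2*Z ↦ -2·36·1·4 = -288
  -2*X*Y**2 ↦ -2·6·81·1 = -972
  -X*Y*Z ↦ -1·6·9·4 = -216
  X*Z**2 ↦ 1·6·1·16 = 96
  Y**3 ↦ 1·1·729·1 = 729
  Y**2*Z ↦ 1·1·81·4 = 324
  -3*Y*Z**2 ↦ -3·1·9·16 = -432
  -3*Z**3 ↦ -3·1·1·64 = -192
Sum: F(6, 9, 4) = (216) + (-288) + (-972) + (-216) + (96) + (729) + (324) + (-432) + (-192) = -735.
Reducing mod 11: -735 ≡ 2 (mod 11).
Since F(a, b, c) ≡ 2 ≠ 0 (mod 11), P does NOT lie on the curve.


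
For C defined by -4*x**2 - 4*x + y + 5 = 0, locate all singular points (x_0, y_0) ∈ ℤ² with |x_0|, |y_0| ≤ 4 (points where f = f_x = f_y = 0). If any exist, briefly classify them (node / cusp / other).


No singular points in the scanned grid; C is smooth there.

Compute partial derivatives:
  f_x = -8*x - 4.
  f_y = 1.
f_y = 1 is a nonzero constant, so f_y never vanishes: no point (x, y) can satisfy f = f_x = f_y = 0. In particular no (x, y) ∈ {−4, ..., 4}² is singular; the curve is smooth.


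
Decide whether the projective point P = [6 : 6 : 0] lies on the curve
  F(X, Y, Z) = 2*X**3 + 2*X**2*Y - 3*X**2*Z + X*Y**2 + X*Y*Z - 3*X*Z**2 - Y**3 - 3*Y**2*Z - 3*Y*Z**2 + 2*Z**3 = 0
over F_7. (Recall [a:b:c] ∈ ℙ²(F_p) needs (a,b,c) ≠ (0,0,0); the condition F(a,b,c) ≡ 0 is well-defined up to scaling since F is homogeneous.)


F(6,6,0) ≡ 3 (mod 7); P is NOT on the curve.

Evaluate F(6, 6, 0) term-by-term (mod 7).
  2*X**3 ↦ 2·216·1·1 = 432
  2*X**2*Y ↦ 2·36·6·1 = 432
  -3*X**2*Z ↦ -3·36·1·0 = 0
  X*Y**2 ↦ 1·6·36·1 = 216
  X*Y*Z ↦ 1·6·6·0 = 0
  -3*X*Z**2 ↦ -3·6·1·0 = 0
  -Y**3 ↦ -1·1·216·1 = -216
  -3*Y**2*Z ↦ -3·1·36·0 = 0
  -3*Y*Z**2 ↦ -3·1·6·0 = 0
  2*Z**3 ↦ 2·1·1·0 = 0
Sum: F(6, 6, 0) = (432) + (432) + (0) + (216) + (0) + (0) + (-216) + (0) + (0) + (0) = 864.
Reducing mod 7: 864 ≡ 3 (mod 7).
Since F(a, b, c) ≡ 3 ≠ 0 (mod 7), P does NOT lie on the curve.


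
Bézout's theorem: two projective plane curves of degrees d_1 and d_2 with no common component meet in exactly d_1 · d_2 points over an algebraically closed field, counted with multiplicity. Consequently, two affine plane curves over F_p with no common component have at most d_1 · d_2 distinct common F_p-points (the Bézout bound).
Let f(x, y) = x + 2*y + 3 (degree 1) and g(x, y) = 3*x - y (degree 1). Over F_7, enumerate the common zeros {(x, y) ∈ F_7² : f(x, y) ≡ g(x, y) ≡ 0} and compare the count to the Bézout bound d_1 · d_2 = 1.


Common zeros: ∅; count = 0; Bézout bound = 1.

deg(f) = 1, deg(g) = 1, so Bézout bound = 1.
Scan x ∈ F_7. For each x, list the y ∈ F_7 with f(x, y) ≡ 0 and those with g(x, y) ≡ 0 (mod 7); the common zeros in that column are the intersection.
  x = 0: f ≡ 0 at y ∈ {2}; g ≡ 0 at y ∈ {0}; common: ∅.
  x = 1: f ≡ 0 at y ∈ {5}; g ≡ 0 at y ∈ {3}; common: ∅.
  x = 2: f ≡ 0 at y ∈ {1}; g ≡ 0 at y ∈ {6}; common: ∅.
  x = 3: f ≡ 0 at y ∈ {4}; g ≡ 0 at y ∈ {2}; common: ∅.
  x = 4: f ≡ 0 at y ∈ {0}; g ≡ 0 at y ∈ {5}; common: ∅.
  x = 5: f ≡ 0 at y ∈ {3}; g ≡ 0 at y ∈ {1}; common: ∅.
  x = 6: f ≡ 0 at y ∈ {6}; g ≡ 0 at y ∈ {4}; common: ∅.
Collecting: common zeros = ∅, so the count is 0.
Comparison with the Bézout bound: 0 ≤ 1 = deg(f)·deg(g), as expected for curves with no common component (the affine F_7-count falls short of the bound because intersections may lie at infinity, over extension fields, or carry multiplicity).


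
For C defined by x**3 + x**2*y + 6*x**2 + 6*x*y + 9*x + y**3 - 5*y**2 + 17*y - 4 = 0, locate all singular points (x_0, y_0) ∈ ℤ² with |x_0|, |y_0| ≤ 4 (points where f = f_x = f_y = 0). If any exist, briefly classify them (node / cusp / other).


Singular points: {(-3, 2)}; classification: node.

Compute partial derivatives:
  f_x = 3*x**2 + 2*x*y + 12*x + 6*y + 9.
  f_y = x**2 + 6*x + 3*y**2 - 10*y + 17.
Scan x_0 ∈ {−4, ..., 4}. For each x_0, f_y(x_0, y) is a polynomial in y; find its integer roots y ∈ {−4, ..., 4}, then test f_x and f at those candidates.
  x = -4: f_y(-4, y) = 3*y**2 - 10*y + 9; no integer root y with |y| ≤ 4.
  x = -3: f_y(-3, y) = 3*y**2 - 10*y + 8; vanishes at y ∈ {2}. (-3, 2): f_x = 0, f = 0 — SINGULAR.
  x = -2: f_y(-2, y) = 3*y**2 - 10*y + 9; no integer root y with |y| ≤ 4.
  x = -1: f_y(-1, y) = 3*y**2 - 10*y + 12; no integer root y with |y| ≤ 4.
  x = 0: f_y(0, y) = 3*y**2 - 10*y + 17; no integer root y with |y| ≤ 4.
  x = 1: f_y(1, y) = 3*y**2 - 10*y + 24; no integer root y with |y| ≤ 4.
  x = 2: f_y(2, y) = 3*y**2 - 10*y + 33; no integer root y with |y| ≤ 4.
  x = 3: f_y(3, y) = 3*y**2 - 10*y + 44; no integer root y with |y| ≤ 4.
  x = 4: f_y(4, y) = 3*y**2 - 10*y + 57; no integer root y with |y| ≤ 4.
Only singular point on the grid: (-3, 2).
Classify: substitute x = -3 + u, y = 2 + v and expand: f = u**3 + u**2*v - u**2 + v**3 + v**2.
No constant or linear terms (consistent with a singular point). Quadratic part: -u**2 + v**2. Cubic part: u**3 + u**2*v + v**3.
The quadratic part v**2 - u**2 = (v − u)(v + u) splits into two distinct linear factors, so there are two distinct tangent lines y − 2 = ±(x − -3) — this is a node (ordinary double point).
Classification: node.


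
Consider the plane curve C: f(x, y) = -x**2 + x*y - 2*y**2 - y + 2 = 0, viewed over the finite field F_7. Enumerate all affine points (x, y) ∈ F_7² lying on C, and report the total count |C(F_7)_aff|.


Affine F_7-points: {(1, 2), (1, 5), (3, 0), (3, 1), (4, 0), (4, 5), (5, 1)}; count = 7.

For each of the 49 pairs (x, y) ∈ F_7², evaluate f(x, y) mod 7. Record the zeros.
  x = 0: [0↦2, 1↦6, 2↦6, 3↦2, 4↦1, 5↦3, 6↦1]  zeros at y ∈ ∅
  x = 1: [0↦1, 1↦6, 2↦0, 3↦4, 4↦4, 5↦0, 6↦6]  zeros at y ∈ {2, 5}
  x = 2: [0↦5, 1↦4, 2↦6, 3↦4, 4↦5, 5↦2, 6↦2]  zeros at y ∈ ∅
  x = 3: [0↦0, 1↦0, 2↦3, 3↦2, 4↦4, 5↦2, 6↦3]  zeros at y ∈ {0, 1}
  x = 4: [0↦0, 1↦1, 2↦5, 3↦5, 4↦1, 5↦0, 6↦2]  zeros at y ∈ {0, 5}
  x = 5: [0↦5, 1↦0, 2↦5, 3↦6, 4↦3, 5↦3, 6↦6]  zeros at y ∈ {1}
  x = 6: [0↦1, 1↦4, 2↦3, 3↦5, 4↦3, 5↦4, 6↦1]  zeros at y ∈ ∅
Collecting zeros: affine points = {(1, 2), (1, 5), (3, 0), (3, 1), (4, 0), (4, 5), (5, 1)}.
Total count |C(F_7)_aff| = 7.


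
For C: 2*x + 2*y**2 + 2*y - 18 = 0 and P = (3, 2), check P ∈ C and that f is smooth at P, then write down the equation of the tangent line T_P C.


Tangent line at P: 2*x + 10*y - 26 = 0.

Step 1: f(3, 2) = 0, so P lies on C.
Step 2: partial derivatives
  f_x(x, y) = 2, f_y(x, y) = 4*y + 2.
  f_x(P) = 2, f_y(P) = 10 (gradient nonzero, so P is smooth).
Step 3: tangent line at P: 2·(x − 3) + 10·(y − 2) = 0.
Expanding: 2*x + 10*y - 26 = 0.


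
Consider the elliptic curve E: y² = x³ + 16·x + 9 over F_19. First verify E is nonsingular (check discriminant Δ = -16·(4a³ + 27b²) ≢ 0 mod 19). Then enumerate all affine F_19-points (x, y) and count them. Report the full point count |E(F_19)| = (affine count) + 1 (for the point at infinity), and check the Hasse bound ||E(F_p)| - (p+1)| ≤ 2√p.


Affine points = {(0, 3), (0, 16), (1, 8), (1, 11), (2, 7), (2, 12), (4, 2), (4, 17), (5, 9), (5, 10), (6, 6), (6, 13), (13, 1), (13, 18), (17, 8), (17, 11), (18, 7), (18, 12)}; affine count = 18; |E(F_19)| = 19.

Discriminant check: Δ ∝ 4a³ + 27b² = 4·16³ + 27·9² = 4·4096 + 27·81 ≡ 8 (mod 19). Nonzero ⇒ E is nonsingular.
For each x ∈ F_19, compute rhs = x³ + 16·x + 9 mod 19, then count y ∈ F_19 with y² ≡ rhs.
  x = 0: rhs = 9, matching y values: 3, 16 (2 points).
  x = 1: rhs = 7, matching y values: 8, 11 (2 points).
  x = 2: rhs = 11, matching y values: 7, 12 (2 points).
  x = 3: rhs = 8, matching y values: none (0 points).
  x = 4: rhs = 4, matching y values: 2, 17 (2 points).
  x = 5: rhs = 5, matching y values: 9, 10 (2 points).
  x = 6: rhs = 17, matching y values: 6, 13 (2 points).
  x = 7: rhs = 8, matching y values: none (0 points).
  x = 8: rhs = 3, matching y values: none (0 points).
  x = 9: rhs = 8, matching y values: none (0 points).
  x = 10: rhs = 10, matching y values: none (0 points).
  x = 11: rhs = 15, matching y values: none (0 points).
  x = 12: rhs = 10, matching y values: none (0 points).
  x = 13: rhs = 1, matching y values: 1, 18 (2 points).
  x = 14: rhs = 13, matching y values: none (0 points).
  x = 15: rhs = 14, matching y values: none (0 points).
  x = 16: rhs = 10, matching y values: none (0 points).
  x = 17: rhs = 7, matching y values: 8, 11 (2 points).
  x = 18: rhs = 11, matching y values: 7, 12 (2 points).
Total affine count: 18.
Full point count |E(F_19)| = 18 + 1 = 19.
Hasse bound: |19 − (19+1)| = |-1| = 1 ≤ 2√19 ≈ 8.7178 ✓.


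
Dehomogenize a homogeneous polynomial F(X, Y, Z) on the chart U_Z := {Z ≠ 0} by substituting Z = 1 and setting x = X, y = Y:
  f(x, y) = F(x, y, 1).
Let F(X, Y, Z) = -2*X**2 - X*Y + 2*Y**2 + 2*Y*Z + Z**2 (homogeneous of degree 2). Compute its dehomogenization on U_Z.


f(x, y) = -2*x**2 - x*y + 2*y**2 + 2*y + 1

On U_Z we set Z = 1. Each monomial c·X^i·Y^j·Z^k in F becomes c·x^i·y^j·1^k = c·x^i·y^j.
Substituting Z = 1: F(X, Y, 1) = -2*x**2 - x*y + 2*y**2 + 2*y + 1.
Note: deg(f) ≤ deg(F) = 2; strict inequality happens when F is divisible by Z (lost terms).


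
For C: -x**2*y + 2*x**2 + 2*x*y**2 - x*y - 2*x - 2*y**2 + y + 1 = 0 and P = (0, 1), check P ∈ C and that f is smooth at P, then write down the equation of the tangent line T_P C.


Tangent line at P: -x - 3*y + 3 = 0.

Step 1: f(0, 1) = 0, so P lies on C.
Step 2: partial derivatives
  f_x(x, y) = -2*x*y + 4*x + 2*y**2 - y - 2, f_y(x, y) = -x**2 + 4*x*y - x - 4*y + 1.
  f_x(P) = -1, f_y(P) = -3 (gradient nonzero, so P is smooth).
Step 3: tangent line at P: -1·(x − 0) + -3·(y − 1) = 0.
Expanding: -x - 3*y + 3 = 0.


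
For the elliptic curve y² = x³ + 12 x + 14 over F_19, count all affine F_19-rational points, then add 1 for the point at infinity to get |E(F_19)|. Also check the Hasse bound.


Affine points = {(3, 1), (3, 18), (5, 3), (5, 16), (6, 6), (6, 13), (7, 2), (7, 17), (12, 9), (12, 10), (13, 7), (13, 12), (14, 0), (15, 4), (15, 15), (17, 1), (17, 18), (18, 1), (18, 18)}; affine count = 19; |E(F_19)| = 20.

Discriminant check: Δ ∝ 4a³ + 27b² = 4·12³ + 27·14² = 4·1728 + 27·196 ≡ 6 (mod 19). Nonzero ⇒ E is nonsingular.
For each x ∈ F_19, compute rhs = x³ + 12·x + 14 mod 19, then count y ∈ F_19 with y² ≡ rhs.
  x = 0: rhs = 14, matching y values: none (0 points).
  x = 1: rhs = 8, matching y values: none (0 points).
  x = 2: rhs = 8, matching y values: none (0 points).
  x = 3: rhs = 1, matching y values: 1, 18 (2 points).
  x = 4: rhs = 12, matching y values: none (0 points).
  x = 5: rhs = 9, matching y values: 3, 16 (2 points).
  x = 6: rhs = 17, matching y values: 6, 13 (2 points).
  x = 7: rhs = 4, matching y values: 2, 17 (2 points).
  x = 8: rhs = 14, matching y values: none (0 points).
  x = 9: rhs = 15, matching y values: none (0 points).
  x = 10: rhs = 13, matching y values: none (0 points).
  x = 11: rhs = 14, matching y values: none (0 points).
  x = 12: rhs = 5, matching y values: 9, 10 (2 points).
  x = 13: rhs = 11, matching y values: 7, 12 (2 points).
  x = 14: rhs = 0, matching y values: 0 (1 points).
  x = 15: rhs = 16, matching y values: 4, 15 (2 points).
  x = 16: rhs = 8, matching y values: none (0 points).
  x = 17: rhs = 1, matching y values: 1, 18 (2 points).
  x = 18: rhs = 1, matching y values: 1, 18 (2 points).
Total affine count: 19.
Full point count |E(F_19)| = 19 + 1 = 20.
Hasse bound: |20 − (19+1)| = |0| = 0 ≤ 2√19 ≈ 8.7178 ✓.


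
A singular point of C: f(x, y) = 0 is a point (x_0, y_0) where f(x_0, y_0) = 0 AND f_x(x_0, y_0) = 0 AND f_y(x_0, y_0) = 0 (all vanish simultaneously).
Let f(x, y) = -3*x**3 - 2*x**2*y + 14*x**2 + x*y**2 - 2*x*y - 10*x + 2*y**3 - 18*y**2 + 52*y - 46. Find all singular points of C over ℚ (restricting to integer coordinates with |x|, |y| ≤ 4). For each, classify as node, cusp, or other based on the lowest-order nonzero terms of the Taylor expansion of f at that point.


Singular points: {(1, 3)}; classification: node.

Compute partial derivatives:
  f_x = -9*x**2 - 4*x*y + 28*x + y**2 - 2*y - 10.
  f_y = -2*x**2 + 2*x*y - 2*x + 6*y**2 - 36*y + 52.
Scan x_0 ∈ {−4, ..., 4}. For each x_0, f_y(x_0, y) is a polynomial in y; find its integer roots y ∈ {−4, ..., 4}, then test f_x and f at those candidates.
  x = -4: f_y(-4, y) = 6*y**2 - 44*y + 28; no integer root y with |y| ≤ 4.
  x = -3: f_y(-3, y) = 6*y**2 - 42*y + 40; no integer root y with |y| ≤ 4.
  x = -2: f_y(-2, y) = 6*y**2 - 40*y + 48; no integer root y with |y| ≤ 4.
  x = -1: f_y(-1, y) = 6*y**2 - 38*y + 52; vanishes at y ∈ {2}. (-1, 2): f_x = -39 ≠ 0.
  x = 0: f_y(0, y) = 6*y**2 - 36*y + 52; no integer root y with |y| ≤ 4.
  x = 1: f_y(1, y) = 6*y**2 - 34*y + 48; vanishes at y ∈ {3}. (1, 3): f_x = 0, f = 0 — SINGULAR.
  x = 2: f_y(2, y) = 6*y**2 - 32*y + 40; vanishes at y ∈ {2}. (2, 2): f_x = -6 ≠ 0.
  x = 3: f_y(3, y) = 6*y**2 - 30*y + 28; no integer root y with |y| ≤ 4.
  x = 4: f_y(4, y) = 6*y**2 - 28*y + 12; no integer root y with |y| ≤ 4.
Only singular point on the grid: (1, 3).
Classify: substitute x = 1 + u, y = 3 + v and expand: f = -3*u**3 - 2*u**2*v - u**2 + u*v**2 + 2*v**3 + v**2.
No constant or linear terms (consistent with a singular point). Quadratic part: -u**2 + v**2. Cubic part: -3*u**3 - 2*u**2*v + u*v**2 + 2*v**3.
The quadratic part v**2 - u**2 = (v − u)(v + u) splits into two distinct linear factors, so there are two distinct tangent lines y − 3 = ±(x − 1) — this is a node (ordinary double point).
Classification: node.
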